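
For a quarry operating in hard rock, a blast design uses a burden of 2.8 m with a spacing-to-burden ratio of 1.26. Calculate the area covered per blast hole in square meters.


First, find the spacing:
Spacing = burden * ratio = 2.8 * 1.26
= 3.528 m
Then, calculate the area:
Area = burden * spacing = 2.8 * 3.528
= 9.8784 m^2

9.8784 m^2


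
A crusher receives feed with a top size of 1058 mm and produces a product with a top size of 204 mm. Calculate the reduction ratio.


5.1863

Reduction ratio = feed size / product size
= 1058 / 204
= 5.1863


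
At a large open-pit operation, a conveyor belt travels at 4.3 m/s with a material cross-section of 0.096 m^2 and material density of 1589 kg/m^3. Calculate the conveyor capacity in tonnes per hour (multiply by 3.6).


Volumetric flow = speed * area
= 4.3 * 0.096 = 0.4128 m^3/s
Mass flow = volumetric * density
= 0.4128 * 1589 = 655.9392 kg/s
Convert to t/h: multiply by 3.6
Capacity = 655.9392 * 3.6
= 2361.3811 t/h

2361.3811 t/h


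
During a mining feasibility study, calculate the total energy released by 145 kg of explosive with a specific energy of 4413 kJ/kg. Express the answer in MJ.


Energy = mass * specific_energy / 1000
= 145 * 4413 / 1000
= 639885 / 1000
= 639.885 MJ

639.885 MJ


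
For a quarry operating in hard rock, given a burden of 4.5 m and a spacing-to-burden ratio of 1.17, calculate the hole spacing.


Spacing = burden * ratio
= 4.5 * 1.17
= 5.265 m

5.265 m


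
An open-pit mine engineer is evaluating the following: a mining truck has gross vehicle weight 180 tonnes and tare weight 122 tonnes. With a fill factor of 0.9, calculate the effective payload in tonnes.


52.2 tonnes

Maximum payload = gross - tare
= 180 - 122 = 58 tonnes
Effective payload = max payload * fill factor
= 58 * 0.9
= 52.2 tonnes


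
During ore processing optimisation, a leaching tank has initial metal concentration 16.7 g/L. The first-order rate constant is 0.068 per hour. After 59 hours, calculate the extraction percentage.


Compute the exponent:
-k * t = -0.068 * 59 = -4.012
Remaining concentration:
C = 16.7 * exp(-4.012)
= 16.7 * 0.01809716469
= 0.3022226503 g/L
Extracted = 16.7 - 0.3022226503 = 16.39777735 g/L
Extraction % = 16.39777735 / 16.7 * 100
= 98.1903%

98.1903%


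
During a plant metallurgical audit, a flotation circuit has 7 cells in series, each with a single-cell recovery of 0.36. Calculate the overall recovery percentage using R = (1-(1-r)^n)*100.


Complement of single-cell recovery:
1 - r = 1 - 0.36 = 0.64
Raise to power n:
(1 - r)^7 = 0.64^7 = 0.04398046511
Overall recovery:
R = (1 - 0.04398046511) * 100
= 95.602%

95.602%


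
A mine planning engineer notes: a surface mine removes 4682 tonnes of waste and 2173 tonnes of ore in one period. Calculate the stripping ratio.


2.1546

Stripping ratio = waste tonnage / ore tonnage
= 4682 / 2173
= 2.1546


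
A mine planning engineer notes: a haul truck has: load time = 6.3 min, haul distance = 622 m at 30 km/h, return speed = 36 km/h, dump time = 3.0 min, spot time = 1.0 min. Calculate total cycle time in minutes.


Convert haul speed to m/min: 30 * 1000/60 = 500 m/min
Haul time = 622 / 500 = 1.244 min
Convert return speed to m/min: 36 * 1000/60 = 600 m/min
Return time = 622 / 600 = 1.036666667 min
Total cycle time:
= 6.3 + 1.244 + 3.0 + 1.036666667 + 1.0
= 12.5807 min

12.5807 min


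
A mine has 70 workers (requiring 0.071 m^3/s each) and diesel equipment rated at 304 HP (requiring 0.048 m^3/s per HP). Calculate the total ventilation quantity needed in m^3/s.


Airflow for workers:
Q_people = 70 * 0.071 = 4.97 m^3/s
Airflow for diesel equipment:
Q_diesel = 304 * 0.048 = 14.592 m^3/s
Total ventilation:
Q_total = 4.97 + 14.592
= 19.562 m^3/s

19.562 m^3/s


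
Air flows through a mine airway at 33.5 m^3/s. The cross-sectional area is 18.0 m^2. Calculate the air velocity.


Velocity = flow rate / cross-sectional area
= 33.5 / 18.0
= 1.8611 m/s

1.8611 m/s


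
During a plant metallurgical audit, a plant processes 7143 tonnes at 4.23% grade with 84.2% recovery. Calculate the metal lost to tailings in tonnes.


47.7395 tonnes

Total metal in feed:
= 7143 * 4.23 / 100 = 302.1489 tonnes
Metal recovered:
= 302.1489 * 84.2 / 100 = 254.4093738 tonnes
Metal lost to tailings:
= 302.1489 - 254.4093738
= 47.7395 tonnes


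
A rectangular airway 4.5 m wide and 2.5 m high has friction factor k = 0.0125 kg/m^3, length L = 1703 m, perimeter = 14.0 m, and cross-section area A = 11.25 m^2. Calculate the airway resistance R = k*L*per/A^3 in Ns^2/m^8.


Compute the numerator:
k * L * per = 0.0125 * 1703 * 14.0
= 298.025
Compute the denominator:
A^3 = 11.25^3 = 1423.828125
Resistance:
R = 298.025 / 1423.828125
= 0.2093 Ns^2/m^8

0.2093 Ns^2/m^8


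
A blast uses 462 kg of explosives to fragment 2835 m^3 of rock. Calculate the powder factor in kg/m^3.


0.163 kg/m^3

Powder factor = explosive mass / rock volume
= 462 / 2835
= 0.163 kg/m^3


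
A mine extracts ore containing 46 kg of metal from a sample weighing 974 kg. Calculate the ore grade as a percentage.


4.7228%

Ore grade = (metal mass / ore mass) * 100
= (46 / 974) * 100
= 0.04722792608 * 100
= 4.7228%


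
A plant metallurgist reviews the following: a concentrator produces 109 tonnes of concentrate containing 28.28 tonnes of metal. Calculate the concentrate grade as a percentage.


25.945%

Grade = (metal in concentrate / concentrate mass) * 100
= (28.28 / 109) * 100
= 0.2594495413 * 100
= 25.945%


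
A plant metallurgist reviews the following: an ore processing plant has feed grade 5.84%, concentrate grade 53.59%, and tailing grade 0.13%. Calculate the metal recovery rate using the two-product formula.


Using the two-product formula:
R = 100 * c * (f - t) / (f * (c - t))
Numerator = 100 * 53.59 * (5.84 - 0.13)
= 100 * 53.59 * 5.71
= 30599.89
Denominator = 5.84 * (53.59 - 0.13)
= 5.84 * 53.46
= 312.2064
R = 30599.89 / 312.2064
= 98.0117%

98.0117%


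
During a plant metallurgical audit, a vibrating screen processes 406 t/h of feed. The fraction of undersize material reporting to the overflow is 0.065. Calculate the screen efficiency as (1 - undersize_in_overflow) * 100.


Screen efficiency = (1 - fraction of undersize in overflow) * 100
= (1 - 0.065) * 100
= 0.935 * 100
= 93.5%

93.5%


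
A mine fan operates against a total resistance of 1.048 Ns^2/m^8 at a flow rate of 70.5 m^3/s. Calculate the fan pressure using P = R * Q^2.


Compute Q^2:
Q^2 = 70.5^2 = 4970.25
Compute pressure:
P = R * Q^2 = 1.048 * 4970.25
= 5208.822 Pa

5208.822 Pa


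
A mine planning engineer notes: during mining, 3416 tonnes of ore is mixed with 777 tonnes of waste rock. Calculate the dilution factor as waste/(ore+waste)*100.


18.5309%

Total material = ore + waste
= 3416 + 777 = 4193 tonnes
Dilution = waste / total * 100
= 777 / 4193 * 100
= 0.1853088481 * 100
= 18.5309%


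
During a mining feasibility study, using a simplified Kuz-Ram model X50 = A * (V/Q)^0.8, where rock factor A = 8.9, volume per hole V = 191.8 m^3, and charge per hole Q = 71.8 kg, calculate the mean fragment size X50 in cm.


Compute V/Q:
V/Q = 191.8 / 71.8 = 2.671309192
Raise to the power 0.8:
(V/Q)^0.8 = 2.671309192^0.8 = 2.194721039
Multiply by A:
X50 = 8.9 * 2.194721039
= 19.533 cm

19.533 cm


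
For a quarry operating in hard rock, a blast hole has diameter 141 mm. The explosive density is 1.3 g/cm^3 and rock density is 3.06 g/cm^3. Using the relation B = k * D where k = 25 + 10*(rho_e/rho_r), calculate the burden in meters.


First, compute k:
rho_e / rho_r = 1.3 / 3.06 = 0.4248366013
k = 25 + 10 * 0.4248366013 = 29.24836601
Then, compute burden:
B = k * D / 1000 = 29.24836601 * 141 / 1000
= 4124.019608 / 1000
= 4.124 m

4.124 m


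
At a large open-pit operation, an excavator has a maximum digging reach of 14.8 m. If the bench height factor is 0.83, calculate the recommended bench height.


12.284 m

Bench height = reach * factor
= 14.8 * 0.83
= 12.284 m


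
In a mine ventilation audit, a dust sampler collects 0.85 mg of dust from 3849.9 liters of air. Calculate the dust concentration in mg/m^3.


Convert liters to m^3: 1 m^3 = 1000 L
Concentration = mass / volume * 1000
= 0.85 / 3849.9 * 1000
= 0.0002207849555 * 1000
= 0.2208 mg/m^3

0.2208 mg/m^3


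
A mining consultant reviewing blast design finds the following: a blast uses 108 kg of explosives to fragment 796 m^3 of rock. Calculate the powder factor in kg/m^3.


0.1357 kg/m^3

Powder factor = explosive mass / rock volume
= 108 / 796
= 0.1357 kg/m^3


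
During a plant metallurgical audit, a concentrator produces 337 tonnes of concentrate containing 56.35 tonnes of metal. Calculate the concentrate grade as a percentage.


16.7211%

Grade = (metal in concentrate / concentrate mass) * 100
= (56.35 / 337) * 100
= 0.1672106825 * 100
= 16.7211%


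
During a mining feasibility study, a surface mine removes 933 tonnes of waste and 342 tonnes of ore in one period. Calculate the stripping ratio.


2.7281

Stripping ratio = waste tonnage / ore tonnage
= 933 / 342
= 2.7281


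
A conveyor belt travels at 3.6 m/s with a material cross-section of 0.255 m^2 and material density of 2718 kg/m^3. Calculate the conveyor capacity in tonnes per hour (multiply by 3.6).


Volumetric flow = speed * area
= 3.6 * 0.255 = 0.918 m^3/s
Mass flow = volumetric * density
= 0.918 * 2718 = 2495.124 kg/s
Convert to t/h: multiply by 3.6
Capacity = 2495.124 * 3.6
= 8982.4464 t/h

8982.4464 t/h


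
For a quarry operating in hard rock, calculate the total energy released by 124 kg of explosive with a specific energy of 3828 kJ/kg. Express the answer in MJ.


Energy = mass * specific_energy / 1000
= 124 * 3828 / 1000
= 474672 / 1000
= 474.672 MJ

474.672 MJ


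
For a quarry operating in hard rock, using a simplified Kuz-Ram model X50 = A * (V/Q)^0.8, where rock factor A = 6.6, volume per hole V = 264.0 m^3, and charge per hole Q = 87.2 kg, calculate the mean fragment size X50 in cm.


16.0108 cm

Compute V/Q:
V/Q = 264.0 / 87.2 = 3.027522936
Raise to the power 0.8:
(V/Q)^0.8 = 3.027522936^0.8 = 2.425883572
Multiply by A:
X50 = 6.6 * 2.425883572
= 16.0108 cm


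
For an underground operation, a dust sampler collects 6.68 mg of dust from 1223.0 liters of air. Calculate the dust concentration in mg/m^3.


5.462 mg/m^3

Convert liters to m^3: 1 m^3 = 1000 L
Concentration = mass / volume * 1000
= 6.68 / 1223.0 * 1000
= 0.005461978741 * 1000
= 5.462 mg/m^3


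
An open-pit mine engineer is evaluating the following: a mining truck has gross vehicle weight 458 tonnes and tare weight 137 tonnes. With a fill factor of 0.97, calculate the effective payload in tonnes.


Maximum payload = gross - tare
= 458 - 137 = 321 tonnes
Effective payload = max payload * fill factor
= 321 * 0.97
= 311.37 tonnes

311.37 tonnes


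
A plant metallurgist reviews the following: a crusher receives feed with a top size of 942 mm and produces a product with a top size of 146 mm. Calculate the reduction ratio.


6.4521

Reduction ratio = feed size / product size
= 942 / 146
= 6.4521


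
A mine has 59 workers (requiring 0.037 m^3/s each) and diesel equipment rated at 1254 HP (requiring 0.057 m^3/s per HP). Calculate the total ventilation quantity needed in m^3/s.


73.661 m^3/s

Airflow for workers:
Q_people = 59 * 0.037 = 2.183 m^3/s
Airflow for diesel equipment:
Q_diesel = 1254 * 0.057 = 71.478 m^3/s
Total ventilation:
Q_total = 2.183 + 71.478
= 73.661 m^3/s


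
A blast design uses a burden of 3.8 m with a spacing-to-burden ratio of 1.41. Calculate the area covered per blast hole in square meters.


First, find the spacing:
Spacing = burden * ratio = 3.8 * 1.41
= 5.358 m
Then, calculate the area:
Area = burden * spacing = 3.8 * 5.358
= 20.3604 m^2

20.3604 m^2


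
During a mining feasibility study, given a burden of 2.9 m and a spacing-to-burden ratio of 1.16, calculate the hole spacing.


Spacing = burden * ratio
= 2.9 * 1.16
= 3.364 m

3.364 m


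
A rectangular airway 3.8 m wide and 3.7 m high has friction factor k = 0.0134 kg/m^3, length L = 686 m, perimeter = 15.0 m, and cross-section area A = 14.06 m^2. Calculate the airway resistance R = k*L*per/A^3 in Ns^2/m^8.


Compute the numerator:
k * L * per = 0.0134 * 686 * 15.0
= 137.886
Compute the denominator:
A^3 = 14.06^3 = 2779.431416
Resistance:
R = 137.886 / 2779.431416
= 0.0496 Ns^2/m^8

0.0496 Ns^2/m^8


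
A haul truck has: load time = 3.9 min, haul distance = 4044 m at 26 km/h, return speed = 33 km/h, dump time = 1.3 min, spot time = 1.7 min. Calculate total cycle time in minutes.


Convert haul speed to m/min: 26 * 1000/60 = 433.3333333 m/min
Haul time = 4044 / 433.3333333 = 9.332307692 min
Convert return speed to m/min: 33 * 1000/60 = 550 m/min
Return time = 4044 / 550 = 7.352727273 min
Total cycle time:
= 3.9 + 9.332307692 + 1.3 + 7.352727273 + 1.7
= 23.585 min

23.585 min


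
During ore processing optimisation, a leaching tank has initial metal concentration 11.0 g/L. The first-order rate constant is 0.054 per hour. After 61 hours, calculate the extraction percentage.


96.2895%

Compute the exponent:
-k * t = -0.054 * 61 = -3.294
Remaining concentration:
C = 11.0 * exp(-3.294)
= 11.0 * 0.03710513163
= 0.408156448 g/L
Extracted = 11.0 - 0.408156448 = 10.59184355 g/L
Extraction % = 10.59184355 / 11.0 * 100
= 96.2895%


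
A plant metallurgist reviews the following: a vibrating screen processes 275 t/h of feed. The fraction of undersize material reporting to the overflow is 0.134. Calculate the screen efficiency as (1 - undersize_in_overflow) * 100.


Screen efficiency = (1 - fraction of undersize in overflow) * 100
= (1 - 0.134) * 100
= 0.866 * 100
= 86.6%

86.6%


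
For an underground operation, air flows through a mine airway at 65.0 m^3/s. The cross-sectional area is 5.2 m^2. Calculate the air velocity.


12.5 m/s

Velocity = flow rate / cross-sectional area
= 65.0 / 5.2
= 12.5 m/s


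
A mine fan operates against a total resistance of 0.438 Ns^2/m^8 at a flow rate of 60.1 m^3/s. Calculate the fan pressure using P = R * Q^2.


Compute Q^2:
Q^2 = 60.1^2 = 3612.01
Compute pressure:
P = R * Q^2 = 0.438 * 3612.01
= 1582.0604 Pa

1582.0604 Pa


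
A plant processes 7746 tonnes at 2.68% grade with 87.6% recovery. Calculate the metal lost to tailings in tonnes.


25.7415 tonnes

Total metal in feed:
= 7746 * 2.68 / 100 = 207.5928 tonnes
Metal recovered:
= 207.5928 * 87.6 / 100 = 181.8512928 tonnes
Metal lost to tailings:
= 207.5928 - 181.8512928
= 25.7415 tonnes


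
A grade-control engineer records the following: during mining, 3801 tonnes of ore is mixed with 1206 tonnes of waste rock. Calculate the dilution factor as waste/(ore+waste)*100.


Total material = ore + waste
= 3801 + 1206 = 5007 tonnes
Dilution = waste / total * 100
= 1206 / 5007 * 100
= 0.2408627921 * 100
= 24.0863%

24.0863%


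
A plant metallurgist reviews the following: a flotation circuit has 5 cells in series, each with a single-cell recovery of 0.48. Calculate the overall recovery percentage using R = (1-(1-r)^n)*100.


96.198%

Complement of single-cell recovery:
1 - r = 1 - 0.48 = 0.52
Raise to power n:
(1 - r)^5 = 0.52^5 = 0.0380204032
Overall recovery:
R = (1 - 0.0380204032) * 100
= 96.198%


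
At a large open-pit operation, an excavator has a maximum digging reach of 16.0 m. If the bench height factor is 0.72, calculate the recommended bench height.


11.52 m

Bench height = reach * factor
= 16.0 * 0.72
= 11.52 m


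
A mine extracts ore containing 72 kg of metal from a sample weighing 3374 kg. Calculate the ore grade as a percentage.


2.134%

Ore grade = (metal mass / ore mass) * 100
= (72 / 3374) * 100
= 0.02133965619 * 100
= 2.134%


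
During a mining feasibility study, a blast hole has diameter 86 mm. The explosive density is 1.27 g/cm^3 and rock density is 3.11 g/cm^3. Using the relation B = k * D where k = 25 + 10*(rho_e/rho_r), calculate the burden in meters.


2.5012 m

First, compute k:
rho_e / rho_r = 1.27 / 3.11 = 0.4083601286
k = 25 + 10 * 0.4083601286 = 29.08360129
Then, compute burden:
B = k * D / 1000 = 29.08360129 * 86 / 1000
= 2501.189711 / 1000
= 2.5012 m


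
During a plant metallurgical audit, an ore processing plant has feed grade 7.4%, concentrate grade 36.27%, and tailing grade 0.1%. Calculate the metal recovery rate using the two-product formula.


Using the two-product formula:
R = 100 * c * (f - t) / (f * (c - t))
Numerator = 100 * 36.27 * (7.4 - 0.1)
= 100 * 36.27 * 7.3
= 26477.1
Denominator = 7.4 * (36.27 - 0.1)
= 7.4 * 36.17
= 267.658
R = 26477.1 / 267.658
= 98.9214%

98.9214%


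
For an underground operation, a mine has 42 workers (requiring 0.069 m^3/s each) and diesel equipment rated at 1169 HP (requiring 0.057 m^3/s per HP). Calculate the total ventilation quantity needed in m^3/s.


Airflow for workers:
Q_people = 42 * 0.069 = 2.898 m^3/s
Airflow for diesel equipment:
Q_diesel = 1169 * 0.057 = 66.633 m^3/s
Total ventilation:
Q_total = 2.898 + 66.633
= 69.531 m^3/s

69.531 m^3/s


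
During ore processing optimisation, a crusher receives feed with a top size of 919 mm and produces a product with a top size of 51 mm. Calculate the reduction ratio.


Reduction ratio = feed size / product size
= 919 / 51
= 18.0196

18.0196


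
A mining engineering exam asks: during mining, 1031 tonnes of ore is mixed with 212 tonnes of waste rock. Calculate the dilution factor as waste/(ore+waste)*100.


17.0555%

Total material = ore + waste
= 1031 + 212 = 1243 tonnes
Dilution = waste / total * 100
= 212 / 1243 * 100
= 0.1705551086 * 100
= 17.0555%


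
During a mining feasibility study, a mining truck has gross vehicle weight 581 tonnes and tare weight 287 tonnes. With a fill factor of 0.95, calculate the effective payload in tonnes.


Maximum payload = gross - tare
= 581 - 287 = 294 tonnes
Effective payload = max payload * fill factor
= 294 * 0.95
= 279.3 tonnes

279.3 tonnes


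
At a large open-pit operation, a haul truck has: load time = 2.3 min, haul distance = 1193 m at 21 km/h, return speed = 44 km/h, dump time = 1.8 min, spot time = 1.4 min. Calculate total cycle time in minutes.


Convert haul speed to m/min: 21 * 1000/60 = 350 m/min
Haul time = 1193 / 350 = 3.408571429 min
Convert return speed to m/min: 44 * 1000/60 = 733.3333333 m/min
Return time = 1193 / 733.3333333 = 1.626818182 min
Total cycle time:
= 2.3 + 3.408571429 + 1.8 + 1.626818182 + 1.4
= 10.5354 min

10.5354 min


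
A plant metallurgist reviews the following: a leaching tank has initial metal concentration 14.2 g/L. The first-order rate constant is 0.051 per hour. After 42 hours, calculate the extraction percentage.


88.258%

Compute the exponent:
-k * t = -0.051 * 42 = -2.142
Remaining concentration:
C = 14.2 * exp(-2.142)
= 14.2 * 0.1174197685
= 1.667360713 g/L
Extracted = 14.2 - 1.667360713 = 12.53263929 g/L
Extraction % = 12.53263929 / 14.2 * 100
= 88.258%


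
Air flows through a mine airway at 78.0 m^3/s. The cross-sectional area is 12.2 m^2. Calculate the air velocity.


Velocity = flow rate / cross-sectional area
= 78.0 / 12.2
= 6.3934 m/s

6.3934 m/s


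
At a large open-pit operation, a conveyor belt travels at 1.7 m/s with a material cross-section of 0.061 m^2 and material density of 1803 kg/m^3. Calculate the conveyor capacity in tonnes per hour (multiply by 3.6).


Volumetric flow = speed * area
= 1.7 * 0.061 = 0.1037 m^3/s
Mass flow = volumetric * density
= 0.1037 * 1803 = 186.9711 kg/s
Convert to t/h: multiply by 3.6
Capacity = 186.9711 * 3.6
= 673.096 t/h

673.096 t/h


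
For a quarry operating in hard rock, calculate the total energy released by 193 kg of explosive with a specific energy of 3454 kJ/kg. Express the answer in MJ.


Energy = mass * specific_energy / 1000
= 193 * 3454 / 1000
= 666622 / 1000
= 666.622 MJ

666.622 MJ


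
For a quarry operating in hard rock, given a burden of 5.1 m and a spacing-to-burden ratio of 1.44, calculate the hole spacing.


Spacing = burden * ratio
= 5.1 * 1.44
= 7.344 m

7.344 m


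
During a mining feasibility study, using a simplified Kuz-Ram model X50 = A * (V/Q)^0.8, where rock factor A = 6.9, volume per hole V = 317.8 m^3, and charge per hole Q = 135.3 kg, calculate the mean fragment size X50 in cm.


13.6626 cm

Compute V/Q:
V/Q = 317.8 / 135.3 = 2.348854398
Raise to the power 0.8:
(V/Q)^0.8 = 2.348854398^0.8 = 1.980089756
Multiply by A:
X50 = 6.9 * 1.980089756
= 13.6626 cm


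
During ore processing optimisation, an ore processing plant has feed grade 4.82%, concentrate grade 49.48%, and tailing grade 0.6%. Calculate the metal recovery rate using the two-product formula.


Using the two-product formula:
R = 100 * c * (f - t) / (f * (c - t))
Numerator = 100 * 49.48 * (4.82 - 0.6)
= 100 * 49.48 * 4.22
= 20880.56
Denominator = 4.82 * (49.48 - 0.6)
= 4.82 * 48.88
= 235.6016
R = 20880.56 / 235.6016
= 88.6266%

88.6266%


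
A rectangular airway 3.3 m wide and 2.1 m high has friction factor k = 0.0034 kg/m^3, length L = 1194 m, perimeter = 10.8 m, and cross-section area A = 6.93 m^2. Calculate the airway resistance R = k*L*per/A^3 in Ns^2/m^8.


0.1317 Ns^2/m^8

Compute the numerator:
k * L * per = 0.0034 * 1194 * 10.8
= 43.84368
Compute the denominator:
A^3 = 6.93^3 = 332.812557
Resistance:
R = 43.84368 / 332.812557
= 0.1317 Ns^2/m^8


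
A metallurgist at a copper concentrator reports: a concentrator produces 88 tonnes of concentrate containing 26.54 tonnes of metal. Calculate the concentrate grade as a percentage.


30.1591%

Grade = (metal in concentrate / concentrate mass) * 100
= (26.54 / 88) * 100
= 0.3015909091 * 100
= 30.1591%


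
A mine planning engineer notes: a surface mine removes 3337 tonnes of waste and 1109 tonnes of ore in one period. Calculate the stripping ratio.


Stripping ratio = waste tonnage / ore tonnage
= 3337 / 1109
= 3.009

3.009


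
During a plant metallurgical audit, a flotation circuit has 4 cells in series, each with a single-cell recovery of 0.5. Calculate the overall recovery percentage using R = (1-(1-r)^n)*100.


93.75%

Complement of single-cell recovery:
1 - r = 1 - 0.5 = 0.5
Raise to power n:
(1 - r)^4 = 0.5^4 = 0.0625
Overall recovery:
R = (1 - 0.0625) * 100
= 93.75%


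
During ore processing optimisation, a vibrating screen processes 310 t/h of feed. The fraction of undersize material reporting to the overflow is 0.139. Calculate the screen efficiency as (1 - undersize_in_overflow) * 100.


Screen efficiency = (1 - fraction of undersize in overflow) * 100
= (1 - 0.139) * 100
= 0.861 * 100
= 86.1%

86.1%


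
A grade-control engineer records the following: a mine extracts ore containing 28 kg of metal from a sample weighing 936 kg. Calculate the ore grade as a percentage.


2.9915%

Ore grade = (metal mass / ore mass) * 100
= (28 / 936) * 100
= 0.02991452991 * 100
= 2.9915%


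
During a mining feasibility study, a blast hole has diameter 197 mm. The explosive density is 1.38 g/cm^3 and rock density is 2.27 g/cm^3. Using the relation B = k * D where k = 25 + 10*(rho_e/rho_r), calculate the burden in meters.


6.1226 m

First, compute k:
rho_e / rho_r = 1.38 / 2.27 = 0.6079295154
k = 25 + 10 * 0.6079295154 = 31.07929515
Then, compute burden:
B = k * D / 1000 = 31.07929515 * 197 / 1000
= 6122.621145 / 1000
= 6.1226 m


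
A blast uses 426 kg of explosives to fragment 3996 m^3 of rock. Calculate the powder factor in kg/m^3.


0.1066 kg/m^3

Powder factor = explosive mass / rock volume
= 426 / 3996
= 0.1066 kg/m^3


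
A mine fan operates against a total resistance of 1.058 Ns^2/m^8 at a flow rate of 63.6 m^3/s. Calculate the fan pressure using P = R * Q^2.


Compute Q^2:
Q^2 = 63.6^2 = 4044.96
Compute pressure:
P = R * Q^2 = 1.058 * 4044.96
= 4279.5677 Pa

4279.5677 Pa


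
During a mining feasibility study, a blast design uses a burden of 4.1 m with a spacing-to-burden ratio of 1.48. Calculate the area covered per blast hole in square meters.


First, find the spacing:
Spacing = burden * ratio = 4.1 * 1.48
= 6.068 m
Then, calculate the area:
Area = burden * spacing = 4.1 * 6.068
= 24.8788 m^2

24.8788 m^2


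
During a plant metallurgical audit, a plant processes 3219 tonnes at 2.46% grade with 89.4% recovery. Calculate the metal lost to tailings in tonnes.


Total metal in feed:
= 3219 * 2.46 / 100 = 79.1874 tonnes
Metal recovered:
= 79.1874 * 89.4 / 100 = 70.7935356 tonnes
Metal lost to tailings:
= 79.1874 - 70.7935356
= 8.3939 tonnes

8.3939 tonnes


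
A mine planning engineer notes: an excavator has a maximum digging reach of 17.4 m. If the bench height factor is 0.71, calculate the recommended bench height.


12.354 m

Bench height = reach * factor
= 17.4 * 0.71
= 12.354 m


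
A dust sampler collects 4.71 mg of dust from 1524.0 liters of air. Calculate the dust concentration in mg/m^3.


3.0906 mg/m^3

Convert liters to m^3: 1 m^3 = 1000 L
Concentration = mass / volume * 1000
= 4.71 / 1524.0 * 1000
= 0.003090551181 * 1000
= 3.0906 mg/m^3


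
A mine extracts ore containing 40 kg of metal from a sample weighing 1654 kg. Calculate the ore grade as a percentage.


Ore grade = (metal mass / ore mass) * 100
= (40 / 1654) * 100
= 0.02418379686 * 100
= 2.4184%

2.4184%


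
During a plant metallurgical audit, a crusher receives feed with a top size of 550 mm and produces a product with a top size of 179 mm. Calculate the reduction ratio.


3.0726

Reduction ratio = feed size / product size
= 550 / 179
= 3.0726


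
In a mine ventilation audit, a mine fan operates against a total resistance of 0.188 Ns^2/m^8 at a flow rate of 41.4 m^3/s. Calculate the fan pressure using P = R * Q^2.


Compute Q^2:
Q^2 = 41.4^2 = 1713.96
Compute pressure:
P = R * Q^2 = 0.188 * 1713.96
= 322.2245 Pa

322.2245 Pa


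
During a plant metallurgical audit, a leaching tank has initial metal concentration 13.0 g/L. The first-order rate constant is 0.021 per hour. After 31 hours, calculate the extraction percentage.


Compute the exponent:
-k * t = -0.021 * 31 = -0.651
Remaining concentration:
C = 13.0 * exp(-0.651)
= 13.0 * 0.5215239919
= 6.779811895 g/L
Extracted = 13.0 - 6.779811895 = 6.220188105 g/L
Extraction % = 6.220188105 / 13.0 * 100
= 47.8476%

47.8476%


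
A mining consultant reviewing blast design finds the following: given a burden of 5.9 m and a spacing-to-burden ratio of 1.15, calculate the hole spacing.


Spacing = burden * ratio
= 5.9 * 1.15
= 6.785 m

6.785 m


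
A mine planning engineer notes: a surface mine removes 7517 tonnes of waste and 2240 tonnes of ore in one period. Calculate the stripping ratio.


Stripping ratio = waste tonnage / ore tonnage
= 7517 / 2240
= 3.3558

3.3558


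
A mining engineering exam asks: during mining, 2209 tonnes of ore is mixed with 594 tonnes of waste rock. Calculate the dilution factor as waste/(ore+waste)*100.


Total material = ore + waste
= 2209 + 594 = 2803 tonnes
Dilution = waste / total * 100
= 594 / 2803 * 100
= 0.2119158045 * 100
= 21.1916%

21.1916%


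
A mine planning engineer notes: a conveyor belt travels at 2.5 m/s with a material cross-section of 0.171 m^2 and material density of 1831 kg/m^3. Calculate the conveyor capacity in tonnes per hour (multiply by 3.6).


Volumetric flow = speed * area
= 2.5 * 0.171 = 0.4275 m^3/s
Mass flow = volumetric * density
= 0.4275 * 1831 = 782.7525 kg/s
Convert to t/h: multiply by 3.6
Capacity = 782.7525 * 3.6
= 2817.909 t/h

2817.909 t/h


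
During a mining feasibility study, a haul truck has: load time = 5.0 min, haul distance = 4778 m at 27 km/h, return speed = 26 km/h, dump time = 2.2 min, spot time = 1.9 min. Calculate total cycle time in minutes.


30.7439 min

Convert haul speed to m/min: 27 * 1000/60 = 450 m/min
Haul time = 4778 / 450 = 10.61777778 min
Convert return speed to m/min: 26 * 1000/60 = 433.3333333 m/min
Return time = 4778 / 433.3333333 = 11.02615385 min
Total cycle time:
= 5.0 + 10.61777778 + 2.2 + 11.02615385 + 1.9
= 30.7439 min


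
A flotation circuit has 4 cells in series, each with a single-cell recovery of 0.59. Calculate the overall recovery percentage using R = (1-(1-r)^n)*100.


Complement of single-cell recovery:
1 - r = 1 - 0.59 = 0.41
Raise to power n:
(1 - r)^4 = 0.41^4 = 0.02825761
Overall recovery:
R = (1 - 0.02825761) * 100
= 97.1742%

97.1742%


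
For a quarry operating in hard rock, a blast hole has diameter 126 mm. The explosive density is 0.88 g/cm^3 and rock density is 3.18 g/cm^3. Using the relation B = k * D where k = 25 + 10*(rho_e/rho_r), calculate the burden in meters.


First, compute k:
rho_e / rho_r = 0.88 / 3.18 = 0.2767295597
k = 25 + 10 * 0.2767295597 = 27.7672956
Then, compute burden:
B = k * D / 1000 = 27.7672956 * 126 / 1000
= 3498.679245 / 1000
= 3.4987 m

3.4987 m


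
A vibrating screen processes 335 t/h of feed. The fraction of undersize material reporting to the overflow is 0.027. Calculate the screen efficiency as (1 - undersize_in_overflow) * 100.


Screen efficiency = (1 - fraction of undersize in overflow) * 100
= (1 - 0.027) * 100
= 0.973 * 100
= 97.3%

97.3%


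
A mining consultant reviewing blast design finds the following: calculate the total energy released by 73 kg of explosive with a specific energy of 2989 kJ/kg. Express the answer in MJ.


218.197 MJ

Energy = mass * specific_energy / 1000
= 73 * 2989 / 1000
= 218197 / 1000
= 218.197 MJ


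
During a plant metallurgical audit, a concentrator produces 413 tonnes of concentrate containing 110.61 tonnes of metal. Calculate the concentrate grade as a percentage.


Grade = (metal in concentrate / concentrate mass) * 100
= (110.61 / 413) * 100
= 0.2678208232 * 100
= 26.7821%

26.7821%


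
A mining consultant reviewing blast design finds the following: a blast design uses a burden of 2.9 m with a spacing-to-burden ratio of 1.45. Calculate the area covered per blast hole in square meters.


First, find the spacing:
Spacing = burden * ratio = 2.9 * 1.45
= 4.205 m
Then, calculate the area:
Area = burden * spacing = 2.9 * 4.205
= 12.1945 m^2

12.1945 m^2


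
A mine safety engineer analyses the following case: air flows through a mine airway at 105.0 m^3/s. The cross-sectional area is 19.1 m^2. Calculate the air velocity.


5.4974 m/s

Velocity = flow rate / cross-sectional area
= 105.0 / 19.1
= 5.4974 m/s


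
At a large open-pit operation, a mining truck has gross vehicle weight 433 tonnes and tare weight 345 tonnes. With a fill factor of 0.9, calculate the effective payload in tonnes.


79.2 tonnes

Maximum payload = gross - tare
= 433 - 345 = 88 tonnes
Effective payload = max payload * fill factor
= 88 * 0.9
= 79.2 tonnes


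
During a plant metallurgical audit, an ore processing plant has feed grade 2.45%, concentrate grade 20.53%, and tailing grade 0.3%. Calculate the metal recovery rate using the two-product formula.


Using the two-product formula:
R = 100 * c * (f - t) / (f * (c - t))
Numerator = 100 * 20.53 * (2.45 - 0.3)
= 100 * 20.53 * 2.15
= 4413.95
Denominator = 2.45 * (20.53 - 0.3)
= 2.45 * 20.23
= 49.5635
R = 4413.95 / 49.5635
= 89.0565%

89.0565%


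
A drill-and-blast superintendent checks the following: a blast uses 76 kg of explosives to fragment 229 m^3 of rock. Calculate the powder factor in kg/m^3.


Powder factor = explosive mass / rock volume
= 76 / 229
= 0.3319 kg/m^3

0.3319 kg/m^3


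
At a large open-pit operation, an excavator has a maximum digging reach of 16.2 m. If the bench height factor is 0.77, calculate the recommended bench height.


12.474 m

Bench height = reach * factor
= 16.2 * 0.77
= 12.474 m


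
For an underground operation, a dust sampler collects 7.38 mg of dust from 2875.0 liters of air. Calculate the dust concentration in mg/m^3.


Convert liters to m^3: 1 m^3 = 1000 L
Concentration = mass / volume * 1000
= 7.38 / 2875.0 * 1000
= 0.002566956522 * 1000
= 2.567 mg/m^3

2.567 mg/m^3


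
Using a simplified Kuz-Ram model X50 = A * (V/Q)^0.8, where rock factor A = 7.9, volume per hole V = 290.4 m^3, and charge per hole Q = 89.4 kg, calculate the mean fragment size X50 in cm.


20.2747 cm

Compute V/Q:
V/Q = 290.4 / 89.4 = 3.248322148
Raise to the power 0.8:
(V/Q)^0.8 = 3.248322148^0.8 = 2.566417303
Multiply by A:
X50 = 7.9 * 2.566417303
= 20.2747 cm


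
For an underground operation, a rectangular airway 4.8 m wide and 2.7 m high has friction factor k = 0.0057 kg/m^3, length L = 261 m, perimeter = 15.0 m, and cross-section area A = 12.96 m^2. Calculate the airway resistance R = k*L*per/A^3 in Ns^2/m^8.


Compute the numerator:
k * L * per = 0.0057 * 261 * 15.0
= 22.3155
Compute the denominator:
A^3 = 12.96^3 = 2176.782336
Resistance:
R = 22.3155 / 2176.782336
= 0.0103 Ns^2/m^8

0.0103 Ns^2/m^8


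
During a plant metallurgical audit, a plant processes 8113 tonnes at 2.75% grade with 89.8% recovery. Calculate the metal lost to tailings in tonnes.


22.757 tonnes

Total metal in feed:
= 8113 * 2.75 / 100 = 223.1075 tonnes
Metal recovered:
= 223.1075 * 89.8 / 100 = 200.350535 tonnes
Metal lost to tailings:
= 223.1075 - 200.350535
= 22.757 tonnes


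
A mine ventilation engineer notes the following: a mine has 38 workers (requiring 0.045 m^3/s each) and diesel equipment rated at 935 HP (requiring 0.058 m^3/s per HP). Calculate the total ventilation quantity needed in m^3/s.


Airflow for workers:
Q_people = 38 * 0.045 = 1.71 m^3/s
Airflow for diesel equipment:
Q_diesel = 935 * 0.058 = 54.23 m^3/s
Total ventilation:
Q_total = 1.71 + 54.23
= 55.94 m^3/s

55.94 m^3/s


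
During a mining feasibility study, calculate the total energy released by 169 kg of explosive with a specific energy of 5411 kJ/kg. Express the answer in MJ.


Energy = mass * specific_energy / 1000
= 169 * 5411 / 1000
= 914459 / 1000
= 914.459 MJ

914.459 MJ


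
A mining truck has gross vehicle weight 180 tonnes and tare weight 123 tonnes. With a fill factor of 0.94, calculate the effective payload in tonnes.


Maximum payload = gross - tare
= 180 - 123 = 57 tonnes
Effective payload = max payload * fill factor
= 57 * 0.94
= 53.58 tonnes

53.58 tonnes


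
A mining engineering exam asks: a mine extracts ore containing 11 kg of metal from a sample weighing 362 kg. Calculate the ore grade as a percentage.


Ore grade = (metal mass / ore mass) * 100
= (11 / 362) * 100
= 0.03038674033 * 100
= 3.0387%

3.0387%


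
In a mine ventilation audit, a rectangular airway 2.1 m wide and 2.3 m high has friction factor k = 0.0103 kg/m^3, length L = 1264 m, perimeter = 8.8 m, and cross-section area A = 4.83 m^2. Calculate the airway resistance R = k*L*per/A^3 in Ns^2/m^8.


Compute the numerator:
k * L * per = 0.0103 * 1264 * 8.8
= 114.56896
Compute the denominator:
A^3 = 4.83^3 = 112.678587
Resistance:
R = 114.56896 / 112.678587
= 1.0168 Ns^2/m^8

1.0168 Ns^2/m^8


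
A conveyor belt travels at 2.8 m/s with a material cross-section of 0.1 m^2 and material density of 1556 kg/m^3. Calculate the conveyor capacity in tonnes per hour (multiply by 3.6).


1568.448 t/h

Volumetric flow = speed * area
= 2.8 * 0.1 = 0.28 m^3/s
Mass flow = volumetric * density
= 0.28 * 1556 = 435.68 kg/s
Convert to t/h: multiply by 3.6
Capacity = 435.68 * 3.6
= 1568.448 t/h


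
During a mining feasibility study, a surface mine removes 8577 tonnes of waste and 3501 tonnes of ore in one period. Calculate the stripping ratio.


Stripping ratio = waste tonnage / ore tonnage
= 8577 / 3501
= 2.4499

2.4499


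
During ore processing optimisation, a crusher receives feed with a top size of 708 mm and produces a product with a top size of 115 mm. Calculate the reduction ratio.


6.1565

Reduction ratio = feed size / product size
= 708 / 115
= 6.1565


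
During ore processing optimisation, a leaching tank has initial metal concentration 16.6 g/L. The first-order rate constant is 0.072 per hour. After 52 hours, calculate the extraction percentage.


Compute the exponent:
-k * t = -0.072 * 52 = -3.744
Remaining concentration:
C = 16.6 * exp(-3.744)
= 16.6 * 0.0236592765
= 0.3927439899 g/L
Extracted = 16.6 - 0.3927439899 = 16.20725601 g/L
Extraction % = 16.20725601 / 16.6 * 100
= 97.6341%

97.6341%


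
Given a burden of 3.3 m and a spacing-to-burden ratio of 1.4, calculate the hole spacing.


4.62 m

Spacing = burden * ratio
= 3.3 * 1.4
= 4.62 m


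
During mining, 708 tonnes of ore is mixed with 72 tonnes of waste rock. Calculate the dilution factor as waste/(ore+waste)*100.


9.2308%

Total material = ore + waste
= 708 + 72 = 780 tonnes
Dilution = waste / total * 100
= 72 / 780 * 100
= 0.09230769231 * 100
= 9.2308%


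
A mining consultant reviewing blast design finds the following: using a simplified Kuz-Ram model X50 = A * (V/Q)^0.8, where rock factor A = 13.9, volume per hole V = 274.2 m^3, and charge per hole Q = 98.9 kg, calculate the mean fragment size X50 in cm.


Compute V/Q:
V/Q = 274.2 / 98.9 = 2.772497472
Raise to the power 0.8:
(V/Q)^0.8 = 2.772497472^0.8 = 2.260981074
Multiply by A:
X50 = 13.9 * 2.260981074
= 31.4276 cm

31.4276 cm


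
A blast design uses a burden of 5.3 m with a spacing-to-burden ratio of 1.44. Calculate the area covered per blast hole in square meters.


40.4496 m^2

First, find the spacing:
Spacing = burden * ratio = 5.3 * 1.44
= 7.632 m
Then, calculate the area:
Area = burden * spacing = 5.3 * 7.632
= 40.4496 m^2


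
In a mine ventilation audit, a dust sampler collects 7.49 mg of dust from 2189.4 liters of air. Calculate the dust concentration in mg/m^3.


3.421 mg/m^3

Convert liters to m^3: 1 m^3 = 1000 L
Concentration = mass / volume * 1000
= 7.49 / 2189.4 * 1000
= 0.003421028592 * 1000
= 3.421 mg/m^3


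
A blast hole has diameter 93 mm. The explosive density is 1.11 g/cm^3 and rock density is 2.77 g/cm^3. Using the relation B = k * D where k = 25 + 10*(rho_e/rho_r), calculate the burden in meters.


2.6977 m

First, compute k:
rho_e / rho_r = 1.11 / 2.77 = 0.4007220217
k = 25 + 10 * 0.4007220217 = 29.00722022
Then, compute burden:
B = k * D / 1000 = 29.00722022 * 93 / 1000
= 2697.67148 / 1000
= 2.6977 m


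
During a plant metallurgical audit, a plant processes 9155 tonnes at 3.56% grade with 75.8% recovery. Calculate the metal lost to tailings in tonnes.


78.8722 tonnes

Total metal in feed:
= 9155 * 3.56 / 100 = 325.918 tonnes
Metal recovered:
= 325.918 * 75.8 / 100 = 247.045844 tonnes
Metal lost to tailings:
= 325.918 - 247.045844
= 78.8722 tonnes


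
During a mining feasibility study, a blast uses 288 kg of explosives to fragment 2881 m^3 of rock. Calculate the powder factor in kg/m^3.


0.1 kg/m^3

Powder factor = explosive mass / rock volume
= 288 / 2881
= 0.1 kg/m^3


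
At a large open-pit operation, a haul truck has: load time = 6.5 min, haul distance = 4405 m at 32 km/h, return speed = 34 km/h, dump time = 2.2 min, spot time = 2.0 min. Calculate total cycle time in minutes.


Convert haul speed to m/min: 32 * 1000/60 = 533.3333333 m/min
Haul time = 4405 / 533.3333333 = 8.259375 min
Convert return speed to m/min: 34 * 1000/60 = 566.6666667 m/min
Return time = 4405 / 566.6666667 = 7.773529412 min
Total cycle time:
= 6.5 + 8.259375 + 2.2 + 7.773529412 + 2.0
= 26.7329 min

26.7329 min


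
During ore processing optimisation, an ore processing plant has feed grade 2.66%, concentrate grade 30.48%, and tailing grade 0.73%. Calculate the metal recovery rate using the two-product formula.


Using the two-product formula:
R = 100 * c * (f - t) / (f * (c - t))
Numerator = 100 * 30.48 * (2.66 - 0.73)
= 100 * 30.48 * 1.93
= 5882.64
Denominator = 2.66 * (30.48 - 0.73)
= 2.66 * 29.75
= 79.135
R = 5882.64 / 79.135
= 74.3368%

74.3368%


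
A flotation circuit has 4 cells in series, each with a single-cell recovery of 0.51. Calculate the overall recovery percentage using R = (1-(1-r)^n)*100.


94.2352%

Complement of single-cell recovery:
1 - r = 1 - 0.51 = 0.49
Raise to power n:
(1 - r)^4 = 0.49^4 = 0.05764801
Overall recovery:
R = (1 - 0.05764801) * 100
= 94.2352%
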